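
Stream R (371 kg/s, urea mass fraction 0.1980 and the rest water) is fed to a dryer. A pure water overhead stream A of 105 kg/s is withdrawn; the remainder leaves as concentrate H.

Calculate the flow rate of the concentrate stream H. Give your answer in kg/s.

266 kg/s

Concentrate = 371 − 105 = 266 kg/s.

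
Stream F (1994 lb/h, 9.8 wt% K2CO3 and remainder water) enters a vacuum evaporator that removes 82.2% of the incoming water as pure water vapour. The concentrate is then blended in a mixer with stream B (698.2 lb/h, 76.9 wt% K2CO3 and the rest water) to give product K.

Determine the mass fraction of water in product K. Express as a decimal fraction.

0.3966

Vapour removed = 0.822×0.902×1994 = 1478.4 lb/h; concentrate = 515.56 lb/h.
water reaching the mixer = 320.15 (from concentrate) + 698.2×0.231 = 481.43 lb/h.
Product flow = 515.56 + 698.2 = 1213.8 lb/h; water fraction = 0.3966.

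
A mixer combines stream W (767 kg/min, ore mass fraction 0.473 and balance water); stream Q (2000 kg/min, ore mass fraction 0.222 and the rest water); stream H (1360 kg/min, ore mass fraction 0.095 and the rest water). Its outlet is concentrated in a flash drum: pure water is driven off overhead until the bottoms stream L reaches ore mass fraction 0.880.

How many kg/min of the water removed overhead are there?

3063 kg/min

ore entering = 767×0.473 + 2000×0.222 + 1360×0.095 = 935.99 kg/min.
All ore reports to L, so L = 935.99/0.880 = 1063.6 kg/min.
Total feed = 4127 kg/min; overhead = 4127 − 1063.6 = 3063.4 kg/min.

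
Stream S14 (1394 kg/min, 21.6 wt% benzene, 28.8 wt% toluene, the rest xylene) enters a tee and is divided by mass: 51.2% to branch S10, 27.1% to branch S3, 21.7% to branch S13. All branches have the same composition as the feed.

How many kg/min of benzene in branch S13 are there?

65.34 kg/min

Branch S13 total = 0.217×1394 = 302.5 kg/min.
benzene in S13 = 0.216×302.5 = 65.34 kg/min.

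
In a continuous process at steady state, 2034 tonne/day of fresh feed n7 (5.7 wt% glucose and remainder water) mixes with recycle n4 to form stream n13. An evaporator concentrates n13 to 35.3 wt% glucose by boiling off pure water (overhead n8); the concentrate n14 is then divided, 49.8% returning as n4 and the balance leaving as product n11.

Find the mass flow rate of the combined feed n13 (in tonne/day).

Overall glucose balance (none leaves overhead): glucose in fresh feed = glucose in product, i.e. 2034×0.057 = (1−0.498)·n14·0.353.
n14 = 115.94/(0.353×0.502) = 654.26 tonne/day.
Recycle n4 = 0.498×654.26 = 325.82 tonne/day.
Combined feed n13 = 2034 + 325.82 = 2359.8 tonne/day.

2360 tonne/day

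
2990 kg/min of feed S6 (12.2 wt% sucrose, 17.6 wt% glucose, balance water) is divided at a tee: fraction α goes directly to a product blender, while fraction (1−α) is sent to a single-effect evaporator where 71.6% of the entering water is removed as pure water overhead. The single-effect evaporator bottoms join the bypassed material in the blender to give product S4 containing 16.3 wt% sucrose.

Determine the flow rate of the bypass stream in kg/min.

1494 kg/min

All 2990×0.122 = 364.78 kg/min of sucrose reaches S4, so S4 = 364.78/0.163 = 2237.9 kg/min and vapour = 752.09 kg/min.
The evaporator receives (1−α)·2990 of feed at 0.702 water and removes 0.716 of that water:
0.716×0.702×(1−α)×2990 = 752.09
(1−α) = 752.09/1502.9 = 0.5004;  α = 0.4996.
Bypass flow = 0.4996×2990 = 1493.7 kg/min.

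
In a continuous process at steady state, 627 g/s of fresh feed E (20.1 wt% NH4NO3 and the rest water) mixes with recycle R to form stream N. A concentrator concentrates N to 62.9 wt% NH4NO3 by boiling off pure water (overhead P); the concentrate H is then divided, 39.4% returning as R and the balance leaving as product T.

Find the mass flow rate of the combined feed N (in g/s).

757.3 g/s

Overall NH4NO3 balance (none leaves overhead): NH4NO3 in fresh feed = NH4NO3 in product, i.e. 627×0.201 = (1−0.394)·H·0.629.
H = 126.03/(0.629×0.606) = 330.63 g/s.
Recycle R = 0.394×330.63 = 130.27 g/s.
Combined feed N = 627 + 130.27 = 757.27 g/s.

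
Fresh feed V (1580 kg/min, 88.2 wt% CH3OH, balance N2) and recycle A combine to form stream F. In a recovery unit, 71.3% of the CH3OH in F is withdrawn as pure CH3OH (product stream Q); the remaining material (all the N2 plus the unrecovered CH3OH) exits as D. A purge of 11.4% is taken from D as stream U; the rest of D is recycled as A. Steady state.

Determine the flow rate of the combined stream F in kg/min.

N2 enters only via V and leaves only via the purge: 1580×0.118 = 0.114×(N2 in D), and the recovery unit passes all N2, so N2 in F = N2 in D = 1635.4 kg/min.
CH3OH in F: m_A = 1580×0.882 + (1−0.114)·(1−0.713)·m_A, so m_A = 1393.6/0.7457 = 1868.7 kg/min.
F = 1868.7 + 1635.4 = 3504.2 kg/min.

3504 kg/min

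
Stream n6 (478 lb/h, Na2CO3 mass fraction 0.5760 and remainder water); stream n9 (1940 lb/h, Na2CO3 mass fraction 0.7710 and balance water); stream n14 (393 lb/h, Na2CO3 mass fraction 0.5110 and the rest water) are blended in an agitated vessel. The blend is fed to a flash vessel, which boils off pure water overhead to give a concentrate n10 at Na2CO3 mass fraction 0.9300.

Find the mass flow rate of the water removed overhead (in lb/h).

690.7 lb/h

Na2CO3 entering = 478×0.576 + 1940×0.771 + 393×0.511 = 1971.9 lb/h.
All Na2CO3 reports to n10, so n10 = 1971.9/0.930 = 2120.3 lb/h.
Total feed = 2811 lb/h; overhead = 2811 − 2120.3 = 690.69 lb/h.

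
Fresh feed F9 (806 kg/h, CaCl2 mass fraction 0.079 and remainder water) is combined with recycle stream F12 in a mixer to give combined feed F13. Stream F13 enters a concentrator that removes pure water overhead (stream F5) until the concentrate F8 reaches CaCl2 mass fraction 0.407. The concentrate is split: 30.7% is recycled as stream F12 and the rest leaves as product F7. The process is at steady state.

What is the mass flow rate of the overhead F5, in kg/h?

Overall CaCl2 balance (none leaves overhead): CaCl2 in fresh feed = CaCl2 in product, i.e. 806×0.079 = (1−0.307)·F8·0.407.
F8 = 63.674/(0.407×0.693) = 225.75 kg/h.
Recycle F12 = 0.307×225.75 = 69.306 kg/h.
Combined feed F13 = 806 + 69.306 = 875.31 kg/h.
Overhead F5 = F13 − F8 = 875.31 − 225.75 = 649.55 kg/h.

649.6 kg/h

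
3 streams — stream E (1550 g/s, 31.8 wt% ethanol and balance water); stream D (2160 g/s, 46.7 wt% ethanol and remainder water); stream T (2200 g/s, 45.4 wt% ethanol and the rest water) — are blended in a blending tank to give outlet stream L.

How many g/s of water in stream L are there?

3410 g/s

water out = water in = 1550×0.682 + 2160×0.533 + 2200×0.546 = 3409.6 g/s.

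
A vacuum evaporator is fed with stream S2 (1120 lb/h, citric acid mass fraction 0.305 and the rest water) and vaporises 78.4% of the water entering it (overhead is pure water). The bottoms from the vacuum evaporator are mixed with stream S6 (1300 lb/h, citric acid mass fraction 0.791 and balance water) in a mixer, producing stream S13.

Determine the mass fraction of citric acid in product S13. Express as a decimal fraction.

Vapour removed = 0.784×0.695×1120 = 610.27 lb/h; concentrate = 509.73 lb/h.
citric acid reaching the mixer = 341.6 (from concentrate) + 1300×0.791 = 1369.9 lb/h.
Product flow = 509.73 + 1300 = 1809.7 lb/h; citric acid fraction = 0.757.

0.757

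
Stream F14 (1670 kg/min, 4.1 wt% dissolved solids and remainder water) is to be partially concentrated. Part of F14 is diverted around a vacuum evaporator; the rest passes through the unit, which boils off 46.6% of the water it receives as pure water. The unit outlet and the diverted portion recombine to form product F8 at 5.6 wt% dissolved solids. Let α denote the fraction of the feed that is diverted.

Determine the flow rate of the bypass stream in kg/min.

669 kg/min

All 1670×0.041 = 68.47 kg/min of dissolved solids reaches F8, so F8 = 68.47/0.056 = 1222.7 kg/min and vapour = 447.32 kg/min.
The evaporator receives (1−α)·1670 of feed at 0.959 water and removes 0.466 of that water:
0.466×0.959×(1−α)×1670 = 447.32
(1−α) = 447.32/746.31 = 0.5994;  α = 0.4006.
Bypass flow = 0.4006×1670 = 669.04 kg/min.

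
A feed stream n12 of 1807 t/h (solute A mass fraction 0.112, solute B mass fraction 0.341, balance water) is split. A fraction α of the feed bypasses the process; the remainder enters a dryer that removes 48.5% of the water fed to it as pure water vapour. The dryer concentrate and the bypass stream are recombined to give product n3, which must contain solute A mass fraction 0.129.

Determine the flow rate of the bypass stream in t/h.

All 1807×0.112 = 202.38 t/h of solute A reaches n3, so n3 = 202.38/0.129 = 1568.9 t/h and vapour = 238.13 t/h.
The evaporator receives (1−α)·1807 of feed at 0.547 water and removes 0.485 of that water:
0.485×0.547×(1−α)×1807 = 238.13
(1−α) = 238.13/479.39 = 0.4967;  α = 0.5033.
Bypass flow = 0.5033×1807 = 909.39 t/h.

909.4 t/h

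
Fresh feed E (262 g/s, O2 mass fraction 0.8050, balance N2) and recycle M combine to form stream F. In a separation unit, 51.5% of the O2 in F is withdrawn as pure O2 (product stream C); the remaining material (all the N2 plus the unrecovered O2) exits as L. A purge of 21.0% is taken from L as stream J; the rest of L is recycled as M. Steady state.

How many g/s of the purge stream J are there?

N2 enters only via E and leaves only via the purge: 262×0.195 = 0.210×(N2 in L), and the separation unit passes all N2, so N2 in F = N2 in L = 243.29 g/s.
O2 in F: m_A = 262×0.805 + (1−0.210)·(1−0.515)·m_A, so m_A = 210.91/0.6169 = 341.91 g/s.
L = (1−0.515)×341.91 + 243.29 = 409.11 g/s.
Purge J = 0.210×409.11 = 85.914 g/s.

85.91 g/s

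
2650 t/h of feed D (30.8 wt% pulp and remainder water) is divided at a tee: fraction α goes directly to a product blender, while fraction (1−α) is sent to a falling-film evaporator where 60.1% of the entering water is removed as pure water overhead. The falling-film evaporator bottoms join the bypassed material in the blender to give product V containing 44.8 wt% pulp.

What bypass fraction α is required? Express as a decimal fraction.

0.249

All 2650×0.308 = 816.2 t/h of pulp reaches V, so V = 816.2/0.448 = 1821.9 t/h and vapour = 828.12 t/h.
The evaporator receives (1−α)·2650 of feed at 0.692 water and removes 0.601 of that water:
0.601×0.692×(1−α)×2650 = 828.12
(1−α) = 828.12/1102.1 = 0.7514;  α = 0.2486.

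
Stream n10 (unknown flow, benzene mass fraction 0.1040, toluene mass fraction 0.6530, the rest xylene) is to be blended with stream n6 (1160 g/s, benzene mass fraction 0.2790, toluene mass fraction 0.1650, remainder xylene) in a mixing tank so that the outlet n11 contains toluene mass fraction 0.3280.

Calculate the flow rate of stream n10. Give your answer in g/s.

Let n10 be the unknown flow. Total out = 1160 + n10.
toluene balance: 191.4 + 0.653·n10 = 0.328·(1160 + n10)
(0.653 − 0.328)·n10 = 0.328×1160 − 191.4 = 189.08
n10 = 189.08 / 0.325 = 581.78 g/s

581.8 g/s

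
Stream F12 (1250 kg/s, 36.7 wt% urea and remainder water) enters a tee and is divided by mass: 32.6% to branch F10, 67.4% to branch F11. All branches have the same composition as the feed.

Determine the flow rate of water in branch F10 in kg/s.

257.9 kg/s

Branch F10 total = 0.326×1250 = 407.5 kg/s.
water in F10 = 0.633×407.5 = 257.95 kg/s.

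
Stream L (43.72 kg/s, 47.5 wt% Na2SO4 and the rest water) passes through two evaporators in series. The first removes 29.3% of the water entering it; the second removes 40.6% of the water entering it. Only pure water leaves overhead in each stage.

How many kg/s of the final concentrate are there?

30.41 kg/s

water in feed = 43.72×0.525 = 22.953 kg/s.
After stage 1: water left = (1−0.293)×22.953 = 16.228; stream total = 36.995 kg/s.
After stage 2: water left = (1−0.406)×16.228 = 9.6393; final concentrate = 30.406 kg/s.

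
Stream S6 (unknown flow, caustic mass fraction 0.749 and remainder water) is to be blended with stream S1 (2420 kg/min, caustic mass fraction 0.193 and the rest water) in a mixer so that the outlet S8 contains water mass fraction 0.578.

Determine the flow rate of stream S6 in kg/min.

1695 kg/min

Let S6 be the unknown flow. Total out = 2420 + S6.
water balance: 1952.9 + 0.251·S6 = 0.578·(2420 + S6)
(0.251 − 0.578)·S6 = 0.578×2420 − 1952.9 = -554.18
S6 = -554.18 / -0.327 = 1694.7 kg/min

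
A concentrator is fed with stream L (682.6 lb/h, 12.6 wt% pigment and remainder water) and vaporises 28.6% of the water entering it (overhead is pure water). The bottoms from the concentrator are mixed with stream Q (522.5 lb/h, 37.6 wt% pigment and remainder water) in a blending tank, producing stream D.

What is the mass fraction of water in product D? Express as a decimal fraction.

Vapour removed = 0.286×0.874×682.6 = 170.63 lb/h; concentrate = 511.97 lb/h.
water reaching the mixer = 425.97 (from concentrate) + 522.5×0.624 = 752.01 lb/h.
Product flow = 511.97 + 522.5 = 1034.5 lb/h; water fraction = 0.7269.

0.7269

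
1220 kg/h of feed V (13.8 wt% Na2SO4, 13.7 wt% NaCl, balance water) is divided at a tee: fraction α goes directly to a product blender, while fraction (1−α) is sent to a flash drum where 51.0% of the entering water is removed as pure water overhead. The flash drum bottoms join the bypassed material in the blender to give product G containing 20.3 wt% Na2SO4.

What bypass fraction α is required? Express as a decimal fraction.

All 1220×0.138 = 168.36 kg/h of Na2SO4 reaches G, so G = 168.36/0.203 = 829.36 kg/h and vapour = 390.64 kg/h.
The evaporator receives (1−α)·1220 of feed at 0.725 water and removes 0.510 of that water:
0.510×0.725×(1−α)×1220 = 390.64
(1−α) = 390.64/451.1 = 0.8660;  α = 0.1340.

0.134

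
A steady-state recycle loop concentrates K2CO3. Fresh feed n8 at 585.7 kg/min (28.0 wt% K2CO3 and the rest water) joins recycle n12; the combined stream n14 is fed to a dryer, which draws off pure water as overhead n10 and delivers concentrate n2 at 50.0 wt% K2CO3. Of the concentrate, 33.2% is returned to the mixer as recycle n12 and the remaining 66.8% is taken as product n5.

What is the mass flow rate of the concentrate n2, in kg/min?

Overall K2CO3 balance (none leaves overhead): K2CO3 in fresh feed = K2CO3 in product, i.e. 585.7×0.280 = (1−0.332)·n2·0.500.
n2 = 164/(0.500×0.668) = 491.01 kg/min.

491 kg/min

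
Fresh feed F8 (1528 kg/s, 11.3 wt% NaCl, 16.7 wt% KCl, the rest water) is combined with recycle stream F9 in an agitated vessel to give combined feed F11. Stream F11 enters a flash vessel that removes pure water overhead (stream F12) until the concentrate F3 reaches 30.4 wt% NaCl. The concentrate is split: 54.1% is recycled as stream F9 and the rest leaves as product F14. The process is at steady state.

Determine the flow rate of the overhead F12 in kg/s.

960 kg/s

Overall NaCl balance (none leaves overhead): NaCl in fresh feed = NaCl in product, i.e. 1528×0.113 = (1−0.541)·F3·0.304.
F3 = 172.66/(0.304×0.459) = 1237.4 kg/s.
Recycle F9 = 0.541×1237.4 = 669.44 kg/s.
Combined feed F11 = 1528 + 669.44 = 2197.4 kg/s.
Overhead F12 = F11 − F3 = 2197.4 − 1237.4 = 960.03 kg/s.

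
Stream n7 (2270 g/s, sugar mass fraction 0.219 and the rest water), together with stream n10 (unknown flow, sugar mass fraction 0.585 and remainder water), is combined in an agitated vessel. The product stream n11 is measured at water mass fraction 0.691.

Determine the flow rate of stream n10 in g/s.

Let n10 be the unknown flow. Total out = 2270 + n10.
water balance: 1772.9 + 0.415·n10 = 0.691·(2270 + n10)
(0.415 − 0.691)·n10 = 0.691×2270 − 1772.9 = -204.3
n10 = -204.3 / -0.276 = 740.22 g/s

740.2 g/s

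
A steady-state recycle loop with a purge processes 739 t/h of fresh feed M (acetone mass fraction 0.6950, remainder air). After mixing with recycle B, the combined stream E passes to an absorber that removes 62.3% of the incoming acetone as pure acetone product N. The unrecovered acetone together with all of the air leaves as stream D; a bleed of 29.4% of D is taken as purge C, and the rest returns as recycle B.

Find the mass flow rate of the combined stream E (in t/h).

air enters only via M and leaves only via the purge: 739×0.305 = 0.294×(air in D), and the absorber passes all air, so air in E = air in D = 766.65 t/h.
acetone in E: m_A = 739×0.695 + (1−0.294)·(1−0.623)·m_A, so m_A = 513.61/0.7338 = 699.89 t/h.
E = 699.89 + 766.65 = 1466.5 t/h.

1467 t/h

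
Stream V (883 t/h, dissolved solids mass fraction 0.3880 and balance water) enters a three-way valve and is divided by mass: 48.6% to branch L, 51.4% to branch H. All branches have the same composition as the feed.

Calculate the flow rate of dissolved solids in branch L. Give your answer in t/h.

166.5 t/h

Branch L total = 0.486×883 = 429.14 t/h.
dissolved solids in L = 0.388×429.14 = 166.51 t/h.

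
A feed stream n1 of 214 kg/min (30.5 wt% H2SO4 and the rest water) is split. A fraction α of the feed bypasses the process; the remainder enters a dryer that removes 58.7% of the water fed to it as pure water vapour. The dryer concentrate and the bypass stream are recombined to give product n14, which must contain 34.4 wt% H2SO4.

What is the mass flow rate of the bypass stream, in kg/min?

154.5 kg/min

All 214×0.305 = 65.27 kg/min of H2SO4 reaches n14, so n14 = 65.27/0.344 = 189.74 kg/min and vapour = 24.262 kg/min.
The evaporator receives (1−α)·214 of feed at 0.695 water and removes 0.587 of that water:
0.587×0.695×(1−α)×214 = 24.262
(1−α) = 24.262/87.305 = 0.2779;  α = 0.7221.
Bypass flow = 0.7221×214 = 154.53 kg/min.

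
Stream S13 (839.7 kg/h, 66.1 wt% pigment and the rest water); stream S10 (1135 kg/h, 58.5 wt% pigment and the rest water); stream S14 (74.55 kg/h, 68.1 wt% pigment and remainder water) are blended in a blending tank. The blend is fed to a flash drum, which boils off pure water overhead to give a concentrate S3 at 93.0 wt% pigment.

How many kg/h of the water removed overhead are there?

683.9 kg/h

pigment entering = 839.7×0.661 + 1135×0.585 + 74.55×0.681 = 1269.8 kg/h.
All pigment reports to S3, so S3 = 1269.8/0.930 = 1365.4 kg/h.
Total feed = 2049.2 kg/h; overhead = 2049.2 − 1365.4 = 683.89 kg/h.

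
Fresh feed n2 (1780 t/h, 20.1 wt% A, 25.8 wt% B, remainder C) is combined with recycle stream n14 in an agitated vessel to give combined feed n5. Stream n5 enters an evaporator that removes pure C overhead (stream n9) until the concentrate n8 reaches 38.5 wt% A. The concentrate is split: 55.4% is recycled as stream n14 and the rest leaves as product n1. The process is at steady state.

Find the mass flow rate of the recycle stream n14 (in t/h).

1154 t/h

Overall A balance (none leaves overhead): A in fresh feed = A in product, i.e. 1780×0.201 = (1−0.554)·n8·0.385.
n8 = 357.78/(0.385×0.446) = 2083.6 t/h.
Recycle n14 = 0.554×2083.6 = 1154.3 t/h.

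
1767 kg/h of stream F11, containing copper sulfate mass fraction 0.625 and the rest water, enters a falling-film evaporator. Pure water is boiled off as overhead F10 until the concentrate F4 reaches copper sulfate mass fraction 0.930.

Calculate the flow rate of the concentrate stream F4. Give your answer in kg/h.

copper sulfate is conserved: 1767×0.625 = 1104.4 kg/h all reports to the concentrate.
Concentrate = 1104.4/(target fraction) = 1187.5 kg/h.

1188 kg/h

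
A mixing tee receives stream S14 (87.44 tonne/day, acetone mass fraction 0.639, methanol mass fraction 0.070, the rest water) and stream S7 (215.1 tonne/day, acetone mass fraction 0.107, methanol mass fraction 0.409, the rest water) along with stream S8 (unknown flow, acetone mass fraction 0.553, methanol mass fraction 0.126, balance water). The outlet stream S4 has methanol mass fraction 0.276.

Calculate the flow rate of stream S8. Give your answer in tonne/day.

Let S8 be the unknown flow. Total out = 302.54 + S8.
methanol balance: 94.097 + 0.126·S8 = 0.276·(302.54 + S8)
(0.126 − 0.276)·S8 = 0.276×302.54 − 94.097 = -10.596
S8 = -10.596 / -0.150 = 70.638 tonne/day

70.64 tonne/day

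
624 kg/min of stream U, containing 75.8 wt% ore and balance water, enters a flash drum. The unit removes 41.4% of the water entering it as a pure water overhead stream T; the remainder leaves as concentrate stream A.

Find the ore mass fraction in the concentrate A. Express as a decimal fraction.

0.842

ore is not removed: 624×0.758 = 472.99 kg/min of ore enters A.
water entering = 624×0.242 = 151.01 kg/min; overhead removed = 0.414×151.01 = 62.517 kg/min.
Concentrate = 624 − 62.517 = 561.48 kg/min.
Mass fraction = 472.99/561.48 = 0.842.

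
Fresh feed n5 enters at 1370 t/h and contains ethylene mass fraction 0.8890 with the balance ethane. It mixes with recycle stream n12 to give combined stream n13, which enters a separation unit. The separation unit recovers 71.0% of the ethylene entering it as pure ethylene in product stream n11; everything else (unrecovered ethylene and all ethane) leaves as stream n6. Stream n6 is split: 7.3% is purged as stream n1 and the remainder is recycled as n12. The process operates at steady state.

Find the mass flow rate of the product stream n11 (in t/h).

1183 t/h

ethylene in n13: m_A = 1370×0.889 + (1−0.073)·(1−0.710)·m_A, so m_A = 1217.9/0.7312 = 1665.7 t/h.
Product n11 = 0.710×1665.7 = 1182.7 t/h.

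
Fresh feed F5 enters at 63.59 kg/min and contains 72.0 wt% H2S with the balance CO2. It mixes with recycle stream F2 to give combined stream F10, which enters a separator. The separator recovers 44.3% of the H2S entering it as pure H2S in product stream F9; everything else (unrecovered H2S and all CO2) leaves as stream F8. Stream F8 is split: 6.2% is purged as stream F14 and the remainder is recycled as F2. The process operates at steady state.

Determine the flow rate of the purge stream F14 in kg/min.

21.12 kg/min

CO2 enters only via F5 and leaves only via the purge: 63.59×0.280 = 0.062×(CO2 in F8), and the separator passes all CO2, so CO2 in F10 = CO2 in F8 = 287.18 kg/min.
H2S in F10: m_A = 63.59×0.720 + (1−0.062)·(1−0.443)·m_A, so m_A = 45.785/0.4775 = 95.878 kg/min.
F8 = (1−0.443)×95.878 + 287.18 = 340.58 kg/min.
Purge F14 = 0.062×340.58 = 21.116 kg/min.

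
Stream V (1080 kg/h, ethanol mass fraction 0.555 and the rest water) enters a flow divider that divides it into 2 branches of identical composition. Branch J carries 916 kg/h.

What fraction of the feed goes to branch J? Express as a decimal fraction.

Fraction to J = 916/1080 = 0.8481.

0.848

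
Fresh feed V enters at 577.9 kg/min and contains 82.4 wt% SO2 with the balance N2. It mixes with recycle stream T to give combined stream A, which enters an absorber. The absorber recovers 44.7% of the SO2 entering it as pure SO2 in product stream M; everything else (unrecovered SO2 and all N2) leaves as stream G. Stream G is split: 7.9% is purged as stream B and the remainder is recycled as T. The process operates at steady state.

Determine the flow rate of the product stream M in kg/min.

433.8 kg/min

SO2 in A: m_A = 577.9×0.824 + (1−0.079)·(1−0.447)·m_A, so m_A = 476.19/0.4907 = 970.45 kg/min.
Product M = 0.447×970.45 = 433.79 kg/min.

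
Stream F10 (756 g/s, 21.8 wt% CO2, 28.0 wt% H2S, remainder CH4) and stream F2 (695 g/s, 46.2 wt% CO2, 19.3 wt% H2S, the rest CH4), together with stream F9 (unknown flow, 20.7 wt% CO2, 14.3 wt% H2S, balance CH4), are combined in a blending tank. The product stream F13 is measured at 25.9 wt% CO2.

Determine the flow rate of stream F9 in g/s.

2117 g/s

Let F9 be the unknown flow. Total out = 1451 + F9.
CO2 balance: 485.9 + 0.207·F9 = 0.259·(1451 + F9)
(0.207 − 0.259)·F9 = 0.259×1451 − 485.9 = -110.09
F9 = -110.09 / -0.052 = 2117.1 g/s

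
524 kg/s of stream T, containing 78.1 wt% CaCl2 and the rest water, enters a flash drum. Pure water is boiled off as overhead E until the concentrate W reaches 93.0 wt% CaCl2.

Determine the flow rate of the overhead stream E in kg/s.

CaCl2 is conserved: 524×0.781 = 409.24 kg/s all reports to the concentrate.
Concentrate = 409.24/(target fraction) = 440.05 kg/s.
Overhead = 524 − 440.05 = 83.953 kg/s.

83.95 kg/s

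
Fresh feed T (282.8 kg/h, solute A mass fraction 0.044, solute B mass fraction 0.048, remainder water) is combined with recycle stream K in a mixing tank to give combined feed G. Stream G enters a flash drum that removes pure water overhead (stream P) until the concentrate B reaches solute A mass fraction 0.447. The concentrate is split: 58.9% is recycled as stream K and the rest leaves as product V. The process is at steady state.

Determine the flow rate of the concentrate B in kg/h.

67.73 kg/h

Overall solute A balance (none leaves overhead): solute A in fresh feed = solute A in product, i.e. 282.8×0.044 = (1−0.589)·B·0.447.
B = 12.443/(0.447×0.411) = 67.73 kg/h.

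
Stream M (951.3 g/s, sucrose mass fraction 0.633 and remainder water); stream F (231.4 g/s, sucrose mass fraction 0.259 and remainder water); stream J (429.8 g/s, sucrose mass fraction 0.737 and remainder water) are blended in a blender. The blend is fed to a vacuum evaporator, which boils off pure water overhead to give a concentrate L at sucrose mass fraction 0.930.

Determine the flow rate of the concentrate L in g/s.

1053 g/s

sucrose entering = 951.3×0.633 + 231.4×0.259 + 429.8×0.737 = 978.87 g/s.
All sucrose reports to L, so L = 978.87/0.930 = 1052.5 g/s.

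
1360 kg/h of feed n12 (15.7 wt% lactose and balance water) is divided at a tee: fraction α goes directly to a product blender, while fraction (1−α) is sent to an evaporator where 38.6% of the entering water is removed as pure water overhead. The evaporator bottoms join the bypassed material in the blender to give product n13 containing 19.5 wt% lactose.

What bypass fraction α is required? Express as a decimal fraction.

All 1360×0.157 = 213.52 kg/h of lactose reaches n13, so n13 = 213.52/0.195 = 1095 kg/h and vapour = 265.03 kg/h.
The evaporator receives (1−α)·1360 of feed at 0.843 water and removes 0.386 of that water:
0.386×0.843×(1−α)×1360 = 265.03
(1−α) = 265.03/442.54 = 0.5989;  α = 0.4011.

0.401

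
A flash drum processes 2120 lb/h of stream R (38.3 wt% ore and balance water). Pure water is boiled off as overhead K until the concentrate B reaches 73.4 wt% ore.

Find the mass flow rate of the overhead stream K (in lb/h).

1014 lb/h

ore is conserved: 2120×0.383 = 811.96 lb/h all reports to the concentrate.
Concentrate = 811.96/(target fraction) = 1106.2 lb/h.
Overhead = 2120 − 1106.2 = 1013.8 lb/h.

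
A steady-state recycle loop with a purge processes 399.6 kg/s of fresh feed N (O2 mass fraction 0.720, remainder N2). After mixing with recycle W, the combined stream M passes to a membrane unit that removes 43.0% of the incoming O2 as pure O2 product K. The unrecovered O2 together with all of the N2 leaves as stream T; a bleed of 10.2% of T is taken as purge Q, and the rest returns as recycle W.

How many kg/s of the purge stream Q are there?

N2 enters only via N and leaves only via the purge: 399.6×0.280 = 0.102×(N2 in T), and the membrane unit passes all N2, so N2 in M = N2 in T = 1096.9 kg/s.
O2 in M: m_A = 399.6×0.720 + (1−0.102)·(1−0.430)·m_A, so m_A = 287.71/0.4881 = 589.4 kg/s.
T = (1−0.430)×589.4 + 1096.9 = 1432.9 kg/s.
Purge Q = 0.102×1432.9 = 146.16 kg/s.

146.2 kg/s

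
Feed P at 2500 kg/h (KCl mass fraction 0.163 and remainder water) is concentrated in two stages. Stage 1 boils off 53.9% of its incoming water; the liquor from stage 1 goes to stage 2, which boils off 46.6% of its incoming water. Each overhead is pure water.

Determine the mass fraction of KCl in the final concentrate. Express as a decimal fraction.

water in feed = 2500×0.837 = 2092.5 kg/h.
After stage 1: water left = (1−0.539)×2092.5 = 964.64; stream total = 1372.1 kg/h.
After stage 2: water left = (1−0.466)×964.64 = 515.12; final concentrate = 922.62 kg/h.
KCl fraction = 407.5/922.62 = 0.442.

0.442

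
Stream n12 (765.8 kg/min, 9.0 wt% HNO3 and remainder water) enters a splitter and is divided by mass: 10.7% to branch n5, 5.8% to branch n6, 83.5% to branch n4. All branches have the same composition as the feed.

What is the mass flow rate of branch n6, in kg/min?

44.42 kg/min

Branch n6 flow = 0.058×765.8 = 44.416 kg/min.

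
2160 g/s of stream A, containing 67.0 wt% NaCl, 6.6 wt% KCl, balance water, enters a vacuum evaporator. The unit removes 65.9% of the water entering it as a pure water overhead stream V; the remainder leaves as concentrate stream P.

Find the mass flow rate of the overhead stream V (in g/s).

375.8 g/s

water entering = 2160×0.264 = 570.24 g/s; overhead removed = 0.659×570.24 = 375.79 g/s.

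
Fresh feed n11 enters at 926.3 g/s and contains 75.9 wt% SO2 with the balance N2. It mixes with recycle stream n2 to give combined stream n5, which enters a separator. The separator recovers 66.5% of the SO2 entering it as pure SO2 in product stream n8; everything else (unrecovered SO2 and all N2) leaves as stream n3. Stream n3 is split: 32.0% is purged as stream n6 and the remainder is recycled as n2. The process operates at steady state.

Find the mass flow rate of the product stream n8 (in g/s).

605.5 g/s

SO2 in n5: m_A = 926.3×0.759 + (1−0.320)·(1−0.665)·m_A, so m_A = 703.06/0.7722 = 910.47 g/s.
Product n8 = 0.665×910.47 = 605.46 g/s.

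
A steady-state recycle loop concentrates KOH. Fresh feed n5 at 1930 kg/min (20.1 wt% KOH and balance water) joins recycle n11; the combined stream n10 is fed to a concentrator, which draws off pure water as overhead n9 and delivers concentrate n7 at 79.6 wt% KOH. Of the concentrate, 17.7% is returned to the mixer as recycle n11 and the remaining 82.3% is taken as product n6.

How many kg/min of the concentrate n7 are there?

592.2 kg/min

Overall KOH balance (none leaves overhead): KOH in fresh feed = KOH in product, i.e. 1930×0.201 = (1−0.177)·n7·0.796.
n7 = 387.93/(0.796×0.823) = 592.16 kg/min.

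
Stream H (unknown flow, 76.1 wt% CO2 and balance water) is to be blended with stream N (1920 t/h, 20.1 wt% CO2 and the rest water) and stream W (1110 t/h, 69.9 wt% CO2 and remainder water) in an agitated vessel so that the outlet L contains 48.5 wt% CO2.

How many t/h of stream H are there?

1115 t/h

Let H be the unknown flow. Total out = 3030 + H.
CO2 balance: 1161.8 + 0.761·H = 0.485·(3030 + H)
(0.761 − 0.485)·H = 0.485×3030 − 1161.8 = 307.74
H = 307.74 / 0.276 = 1115 t/h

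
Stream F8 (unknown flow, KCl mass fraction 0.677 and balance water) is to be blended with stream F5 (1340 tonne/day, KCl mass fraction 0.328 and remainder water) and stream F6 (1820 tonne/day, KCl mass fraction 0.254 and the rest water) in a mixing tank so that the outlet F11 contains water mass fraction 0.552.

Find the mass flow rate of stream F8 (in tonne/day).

2244 tonne/day

Let F8 be the unknown flow. Total out = 3160 + F8.
water balance: 2258.2 + 0.323·F8 = 0.552·(3160 + F8)
(0.323 − 0.552)·F8 = 0.552×3160 − 2258.2 = -513.88
F8 = -513.88 / -0.229 = 2244 tonne/day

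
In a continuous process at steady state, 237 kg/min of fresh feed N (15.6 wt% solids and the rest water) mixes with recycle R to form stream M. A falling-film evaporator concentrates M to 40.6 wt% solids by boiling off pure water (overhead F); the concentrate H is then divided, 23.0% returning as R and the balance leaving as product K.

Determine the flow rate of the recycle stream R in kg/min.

Overall solids balance (none leaves overhead): solids in fresh feed = solids in product, i.e. 237×0.156 = (1−0.230)·H·0.406.
H = 36.972/(0.406×0.770) = 118.26 kg/min.
Recycle R = 0.230×118.26 = 27.201 kg/min.

27.2 kg/min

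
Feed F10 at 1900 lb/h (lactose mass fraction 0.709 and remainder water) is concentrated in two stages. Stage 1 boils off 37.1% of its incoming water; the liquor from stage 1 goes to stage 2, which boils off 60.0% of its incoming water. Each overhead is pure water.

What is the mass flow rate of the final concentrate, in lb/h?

water in feed = 1900×0.291 = 552.9 lb/h.
After stage 1: water left = (1−0.371)×552.9 = 347.77; stream total = 1694.9 lb/h.
After stage 2: water left = (1−0.600)×347.77 = 139.11; final concentrate = 1486.2 lb/h.

1486 lb/h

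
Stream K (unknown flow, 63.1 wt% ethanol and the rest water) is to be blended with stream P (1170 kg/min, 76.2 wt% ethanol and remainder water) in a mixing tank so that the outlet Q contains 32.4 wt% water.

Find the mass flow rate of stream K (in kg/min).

2236 kg/min

Let K be the unknown flow. Total out = 1170 + K.
water balance: 278.46 + 0.369·K = 0.324·(1170 + K)
(0.369 − 0.324)·K = 0.324×1170 − 278.46 = 100.62
K = 100.62 / 0.045 = 2236 kg/min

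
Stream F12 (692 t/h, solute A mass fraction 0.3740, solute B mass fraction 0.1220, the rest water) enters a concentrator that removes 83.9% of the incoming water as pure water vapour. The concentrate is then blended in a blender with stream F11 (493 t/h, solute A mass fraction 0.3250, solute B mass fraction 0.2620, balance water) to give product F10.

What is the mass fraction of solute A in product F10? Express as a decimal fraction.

0.4696

Vapour removed = 0.839×0.504×692 = 292.62 t/h; concentrate = 399.38 t/h.
solute A reaching the mixer = 258.81 (from concentrate) + 493×0.325 = 419.03 t/h.
Product flow = 399.38 + 493 = 892.38 t/h; solute A fraction = 0.4696.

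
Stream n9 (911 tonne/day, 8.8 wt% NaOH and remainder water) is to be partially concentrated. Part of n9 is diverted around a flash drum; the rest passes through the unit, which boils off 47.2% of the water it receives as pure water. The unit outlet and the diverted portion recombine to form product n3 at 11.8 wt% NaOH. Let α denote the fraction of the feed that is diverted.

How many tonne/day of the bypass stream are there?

All 911×0.088 = 80.168 tonne/day of NaOH reaches n3, so n3 = 80.168/0.118 = 679.39 tonne/day and vapour = 231.61 tonne/day.
The evaporator receives (1−α)·911 of feed at 0.912 water and removes 0.472 of that water:
0.472×0.912×(1−α)×911 = 231.61
(1−α) = 231.61/392.15 = 0.5906;  α = 0.4094.
Bypass flow = 0.4094×911 = 372.95 tonne/day.

373 tonne/day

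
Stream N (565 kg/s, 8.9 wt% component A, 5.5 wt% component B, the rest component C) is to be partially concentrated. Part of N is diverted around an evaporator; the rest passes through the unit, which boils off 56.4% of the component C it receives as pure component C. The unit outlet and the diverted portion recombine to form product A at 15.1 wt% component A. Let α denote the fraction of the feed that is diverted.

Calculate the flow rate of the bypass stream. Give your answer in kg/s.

All 565×0.089 = 50.285 kg/s of component A reaches A, so A = 50.285/0.151 = 333.01 kg/s and vapour = 231.99 kg/s.
The evaporator receives (1−α)·565 of feed at 0.856 component C and removes 0.564 of that component C:
0.564×0.856×(1−α)×565 = 231.99
(1−α) = 231.99/272.77 = 0.8505;  α = 0.1495.
Bypass flow = 0.1495×565 = 84.481 kg/s.

84.48 kg/s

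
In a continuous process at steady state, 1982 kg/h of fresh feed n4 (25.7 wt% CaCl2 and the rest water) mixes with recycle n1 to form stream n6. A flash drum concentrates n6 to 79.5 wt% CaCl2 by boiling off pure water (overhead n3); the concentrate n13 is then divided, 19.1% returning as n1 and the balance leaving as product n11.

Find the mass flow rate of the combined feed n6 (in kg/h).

Overall CaCl2 balance (none leaves overhead): CaCl2 in fresh feed = CaCl2 in product, i.e. 1982×0.257 = (1−0.191)·n13·0.795.
n13 = 509.37/(0.795×0.809) = 791.99 kg/h.
Recycle n1 = 0.191×791.99 = 151.27 kg/h.
Combined feed n6 = 1982 + 151.27 = 2133.3 kg/h.

2133 kg/h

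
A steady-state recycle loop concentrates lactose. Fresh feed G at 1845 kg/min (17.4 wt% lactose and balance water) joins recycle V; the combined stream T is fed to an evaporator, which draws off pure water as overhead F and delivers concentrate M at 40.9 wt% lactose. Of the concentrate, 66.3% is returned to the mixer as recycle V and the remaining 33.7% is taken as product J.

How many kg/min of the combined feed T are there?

Overall lactose balance (none leaves overhead): lactose in fresh feed = lactose in product, i.e. 1845×0.174 = (1−0.663)·M·0.409.
M = 321.03/(0.409×0.337) = 2329.1 kg/min.
Recycle V = 0.663×2329.1 = 1544.2 kg/min.
Combined feed T = 1845 + 1544.2 = 3389.2 kg/min.

3389 kg/min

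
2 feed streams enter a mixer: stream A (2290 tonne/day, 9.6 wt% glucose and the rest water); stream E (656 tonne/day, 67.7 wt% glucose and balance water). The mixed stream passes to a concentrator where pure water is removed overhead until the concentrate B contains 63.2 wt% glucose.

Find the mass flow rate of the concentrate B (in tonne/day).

1051 tonne/day

glucose entering = 2290×0.096 + 656×0.677 = 663.95 tonne/day.
All glucose reports to B, so B = 663.95/0.632 = 1050.6 tonne/day.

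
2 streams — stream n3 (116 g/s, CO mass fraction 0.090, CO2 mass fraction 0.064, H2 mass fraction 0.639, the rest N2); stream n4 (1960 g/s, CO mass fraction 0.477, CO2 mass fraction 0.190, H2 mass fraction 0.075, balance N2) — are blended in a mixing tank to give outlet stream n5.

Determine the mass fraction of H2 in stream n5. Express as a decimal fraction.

0.107

Total flow out = 116 + 1960 = 2076 g/s.
H2 in = 116×0.639 + 1960×0.075 = 221.12 g/s.
H2 mass fraction in n5 = 221.12/2076 = 0.107.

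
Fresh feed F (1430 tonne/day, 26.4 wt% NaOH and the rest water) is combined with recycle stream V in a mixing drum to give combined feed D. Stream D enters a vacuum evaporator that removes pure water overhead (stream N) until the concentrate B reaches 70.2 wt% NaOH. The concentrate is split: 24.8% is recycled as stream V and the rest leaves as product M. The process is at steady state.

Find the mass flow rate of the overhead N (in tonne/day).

892.2 tonne/day

Overall NaOH balance (none leaves overhead): NaOH in fresh feed = NaOH in product, i.e. 1430×0.264 = (1−0.248)·B·0.702.
B = 377.52/(0.702×0.752) = 715.13 tonne/day.
Recycle V = 0.248×715.13 = 177.35 tonne/day.
Combined feed D = 1430 + 177.35 = 1607.4 tonne/day.
Overhead N = D − B = 1607.4 − 715.13 = 892.22 tonne/day.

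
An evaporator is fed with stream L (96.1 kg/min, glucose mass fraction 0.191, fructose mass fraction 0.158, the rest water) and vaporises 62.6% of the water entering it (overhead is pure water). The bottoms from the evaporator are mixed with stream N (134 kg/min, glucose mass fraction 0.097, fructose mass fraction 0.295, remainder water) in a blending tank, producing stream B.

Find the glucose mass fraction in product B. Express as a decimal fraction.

0.164

Vapour removed = 0.626×0.651×96.1 = 39.163 kg/min; concentrate = 56.937 kg/min.
glucose reaching the mixer = 18.355 (from concentrate) + 134×0.097 = 31.353 kg/min.
Product flow = 56.937 + 134 = 190.94 kg/min; glucose fraction = 0.164.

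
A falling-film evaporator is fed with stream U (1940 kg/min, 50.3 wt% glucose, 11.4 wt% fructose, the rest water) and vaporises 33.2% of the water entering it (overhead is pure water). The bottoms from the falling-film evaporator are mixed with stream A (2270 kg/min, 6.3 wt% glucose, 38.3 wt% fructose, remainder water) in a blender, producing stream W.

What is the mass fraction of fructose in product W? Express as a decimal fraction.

0.275

Vapour removed = 0.332×0.383×1940 = 246.68 kg/min; concentrate = 1693.3 kg/min.
fructose reaching the mixer = 221.16 (from concentrate) + 2270×0.383 = 1090.6 kg/min.
Product flow = 1693.3 + 2270 = 3963.3 kg/min; fructose fraction = 0.275.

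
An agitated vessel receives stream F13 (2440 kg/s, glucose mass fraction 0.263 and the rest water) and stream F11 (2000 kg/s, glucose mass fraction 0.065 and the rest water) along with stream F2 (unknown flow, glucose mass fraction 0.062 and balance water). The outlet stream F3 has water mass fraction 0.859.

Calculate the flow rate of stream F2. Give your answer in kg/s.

1844 kg/s

Let F2 be the unknown flow. Total out = 4440 + F2.
water balance: 3668.3 + 0.938·F2 = 0.859·(4440 + F2)
(0.938 − 0.859)·F2 = 0.859×4440 − 3668.3 = 145.68
F2 = 145.68 / 0.079 = 1844.1 kg/s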